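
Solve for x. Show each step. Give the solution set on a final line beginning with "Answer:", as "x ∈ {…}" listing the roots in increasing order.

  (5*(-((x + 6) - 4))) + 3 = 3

Step 1. [(5*(-((x + 6) - 4))) + 3 = 3] 3 comes off first (subtract 3). So sub: 5*(-((x + 6) - 4)) = 0.
Step 2. [5*(-((x + 6) - 4)) = 0] 5 out front; divide by 5, so div: -((x + 6) - 4) = 0.
Step 3. [-((x + 6) - 4) = 0] LHS negated; negate both sides ⇒ neg: (x + 6) - 4 = 0.
Step 4. [(x + 6) - 4 = 0] add 4: x sits inside (… - 4). So sub: x + 6 = 4.
Step 5. [x + 6 = 4] subtract 6: x sits inside (… + 6). So sub: x = -2.

Answer: x ∈ {-2}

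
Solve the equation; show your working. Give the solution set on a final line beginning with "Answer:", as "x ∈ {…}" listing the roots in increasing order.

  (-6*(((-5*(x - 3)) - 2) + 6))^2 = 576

Step 1. [(-6*(((-5*(x - 3)) - 2) + 6))^2 = 576] LHS squared, RHS 576 ≥ 0: apply √ (±), so sqrt: -6*(((-5*(x - 3)) - 2) + 6) = 24 or -24.
Step 2. [-6*(((-5*(x - 3)) - 2) + 6) = 24 or -24] -6 out front; divide by -6. So div: ((-5*(x - 3)) - 2) + 6 = -4 or 4.
Step 3. [((-5*(x - 3)) - 2) + 6 = -4 or 4] +6 is outermost — subtract 6 both sides. So sub: (-5*(x - 3)) - 2 = -10 or -2.
Step 4. [(-5*(x - 3)) - 2 = -10 or -2] peel the -2: add 2 from each side, so sub: -5*(x - 3) = -8 or 0.
Step 5. [-5*(x - 3) = -8 or 0] leading coefficient -5: divide by -5 ⇒ div: x - 3 = 8/5 or 0.
Step 6. [x - 3 = 8/5 or 0] peel the -3: add 3 from each side ⇒ sub: x = 23/5 or 3.

Answer: x ∈ {3, 23/5}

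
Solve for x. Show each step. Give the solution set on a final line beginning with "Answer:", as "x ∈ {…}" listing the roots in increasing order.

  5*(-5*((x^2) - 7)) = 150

Step 1. [5*(-5*((x^2) - 7)) = 150] LHS = 5·(…); ÷5 both sides. So div: -5*((x^2) - 7) = 30.
Step 2. [-5*((x^2) - 7) = 30] divide by the outer -5 ⇒ div: (x^2) - 7 = -6.
Step 3. [(x^2) - 7 = -6] peel the -7: add 7 from each side. So sub: x^2 = 1.
Step 4. [x^2 = 1] √ both sides: 1 ≥ 0 gives two branches, so sqrt: x = 1 or -1.

Answer: x ∈ {-1, 1}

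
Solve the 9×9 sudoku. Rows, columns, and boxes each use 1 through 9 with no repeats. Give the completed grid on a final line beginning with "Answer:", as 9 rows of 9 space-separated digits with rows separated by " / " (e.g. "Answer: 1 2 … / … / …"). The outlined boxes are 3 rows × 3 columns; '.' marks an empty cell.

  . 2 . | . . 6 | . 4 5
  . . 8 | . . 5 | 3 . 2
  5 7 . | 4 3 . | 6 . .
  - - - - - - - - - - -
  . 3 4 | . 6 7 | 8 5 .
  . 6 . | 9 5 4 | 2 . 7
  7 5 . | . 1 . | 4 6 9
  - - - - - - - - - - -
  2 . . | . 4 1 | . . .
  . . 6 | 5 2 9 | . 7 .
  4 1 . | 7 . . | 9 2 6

Step 1. [r5c3∈{1}] r5c3 is down to just 1, so r5c3=1.
Step 2. [r3c3∈{9}] r3c3 is down to just 9. So r3c3=9.
Step 3. [r2c4∈{1}] r2c4's peers cover all but 1 ⇒ r2c4=1.
Step 4. [r1c4∈{8}] r1c4's peers cover all but 8 ⇒ r1c4=8.
Step 5. [r8c2∈{8}] r8c2 has the single candidate 8, so r8c2=8.
Step 6. [r8c1∈{3}] r8c1 has the single candidate 3. So r8c1=3.
Step 7. [r6c6∈{2,3,8}] in row 6, 8 fits only at r6c6 ⇒ r6c6=8.
Step 8. [r7c9∈{3,8}] r7c9 is the only open cell in col 9 admitting 3, so r7c9=3.
Step 9. [r3c8∈{1,8}] col 8 places 1 nowhere but r3c8. So r3c8=1.
Step 10. [r2c5∈{7,9}] row 2 places 7 nowhere but r2c5, so r2c5=7.
Step 11. [r7c3∈{5,7}] 7 has one home in row 7: r7c3 ⇒ r7c3=7.
Step 12. [r4c9∈{1}] r4c9 is down to just 1, so r4c9=1.
Step 13. [r6c4∈{2,3}] 3 has one home in row 6: r6c4 ⇒ r6c4=3.
Step 14. [r9c3∈{5}] only 5 remains possible at r9c3 ⇒ r9c3=5.
Step 15. [r1c3∈{3}] r1c3's peers cover all but 3, so r1c3=3.
Step 16. [r2c8∈{9}] r2c8 has the single candidate 9 ⇒ r2c8=9.
Step 17. [r5c1∈{8}] r5c1 is down to just 8 ⇒ r5c1=8.
Step 18. [r7c4∈{6}] r7c4 has the single candidate 6. So r7c4=6.
Step 19. [r3c6∈{2}] r3c6 is down to just 2, so r3c6=2.
Step 20. [r4c1∈{9}] r4c1 is down to just 9. So r4c1=9.
Step 21. [r8c7∈{1}] only 1 remains possible at r8c7. So r8c7=1.
Step 22. [r1c5∈{9}] r1c5 has the single candidate 9 ⇒ r1c5=9.
Step 23. [r1c1∈{1}] r1c1's peers cover all but 1, so r1c1=1.
Step 24. [r7c7∈{5}] r7c7's peers cover all but 5 ⇒ r7c7=5.
Step 25. [r5c8∈{3}] r5c8 has the single candidate 3, so r5c8=3.
Step 26. [r9c6∈{3}] nothing but 3 survives at r9c6. So r9c6=3.
Step 27. [r4c4∈{2}] r4c4 is down to just 2. So r4c4=2.
Step 28. [r1c7∈{7}] r1c7 has the single candidate 7, so r1c7=7.
Step 29. [r2c2∈{4}] nothing but 4 survives at r2c2, so r2c2=4.
Step 30. [r8c9∈{4}] nothing but 4 survives at r8c9. So r8c9=4.
Step 31. [r7c2∈{9}] nothing but 9 survives at r7c2, so r7c2=9.
Step 32. [r6c3∈{2}] r6c3 has the single candidate 2, so r6c3=2.
Step 33. [r9c5∈{8}] r9c5 is down to just 8, so r9c5=8.
Step 34. [r2c1∈{6}] r2c1 has the single candidate 6. So r2c1=6.
Step 35. [r7c8∈{8}] only 8 remains possible at r7c8 ⇒ r7c8=8.
Step 36. [r3c9∈{8}] r3c9's peers cover all but 8, so r3c9=8.

Answer: 1 2 3 8 9 6 7 4 5 / 6 4 8 1 7 5 3 9 2 / 5 7 9 4 3 2 6 1 8 / 9 3 4 2 6 7 8 5 1 / 8 6 1 9 5 4 2 3 7 / 7 5 2 3 1 8 4 6 9 / 2 9 7 6 4 1 5 8 3 / 3 8 6 5 2 9 1 7 4 / 4 1 5 7 8 3 9 2 6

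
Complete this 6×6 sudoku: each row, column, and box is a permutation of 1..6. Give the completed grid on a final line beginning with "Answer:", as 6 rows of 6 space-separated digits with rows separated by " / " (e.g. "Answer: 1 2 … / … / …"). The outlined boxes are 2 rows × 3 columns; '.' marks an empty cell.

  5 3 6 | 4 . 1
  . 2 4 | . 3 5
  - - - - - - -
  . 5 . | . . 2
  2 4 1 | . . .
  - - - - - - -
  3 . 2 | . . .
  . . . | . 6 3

Step 1. [r6c2∈{1}] nothing but 1 survives at r6c2, so r6c2=1.
Step 2. [r4c4∈{3,5,6}] row 4 places 3 nowhere but r4c4 ⇒ r4c4=3.
Step 3. [r3c5∈{1,4}] across row 3, 4 lands solely at r3c5, so r3c5=4.
Step 4. [r3c4∈{1,6}] across row 3, 1 lands solely at r3c4 ⇒ r3c4=1.
Step 5. [r5c4∈{5}] only 5 remains possible at r5c4 ⇒ r5c4=5.
Step 6. [r6c3∈{5}] r6c3's peers cover all but 5, so r6c3=5.
Step 7. [r4c5∈{5}] r4c5 has the single candidate 5 ⇒ r4c5=5.
Step 8. [r6c4∈{2}] nothing but 2 survives at r6c4 ⇒ r6c4=2.
Step 9. [r5c2∈{6}] r5c2 is down to just 6. So r5c2=6.
Step 10. [r5c6∈{4}] only 4 remains possible at r5c6. So r5c6=4.
Step 11. [r3c1∈{6}] r3c1's peers cover all but 6 ⇒ r3c1=6.
Step 12. [r2c1∈{1}] r2c1 has the single candidate 1. So r2c1=1.
Step 13. [r4c6∈{6}] r4c6 has the single candidate 6, so r4c6=6.
Step 14. [r6c1∈{4}] only 4 remains possible at r6c1 ⇒ r6c1=4.
Step 15. [r2c4∈{6}] nothing but 6 survives at r2c4. So r2c4=6.
Step 16. [r3c3∈{3}] r3c3 has the single candidate 3, so r3c3=3.
Step 17. [r1c5∈{2}] r1c5 is down to just 2. So r1c5=2.
Step 18. [r5c5∈{1}] only 1 remains possible at r5c5 ⇒ r5c5=1.

Answer: 5 3 6 4 2 1 / 1 2 4 6 3 5 / 6 5 3 1 4 2 / 2 4 1 3 5 6 / 3 6 2 5 1 4 / 4 1 5 2 6 3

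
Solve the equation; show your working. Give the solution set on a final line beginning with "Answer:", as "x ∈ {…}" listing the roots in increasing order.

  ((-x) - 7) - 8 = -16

Step 1. [((-x) - 7) - 8 = -16] add 8: x sits inside (… - 8) ⇒ sub: (-x) - 7 = -8.
Step 2. [(-x) - 7 = -8] 7 comes off first (add 7), so sub: -x = -1.
Step 3. [-x = -1] flip signs both sides. So neg: x = 1.

Answer: x ∈ {1}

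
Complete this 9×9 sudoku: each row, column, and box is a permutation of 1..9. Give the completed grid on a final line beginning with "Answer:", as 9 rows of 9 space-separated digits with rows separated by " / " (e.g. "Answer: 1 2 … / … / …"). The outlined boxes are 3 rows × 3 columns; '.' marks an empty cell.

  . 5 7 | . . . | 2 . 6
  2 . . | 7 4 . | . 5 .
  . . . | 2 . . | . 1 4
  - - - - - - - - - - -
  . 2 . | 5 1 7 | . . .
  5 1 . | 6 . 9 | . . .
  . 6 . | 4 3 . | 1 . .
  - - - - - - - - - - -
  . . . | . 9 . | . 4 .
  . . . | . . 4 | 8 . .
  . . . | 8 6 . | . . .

Step 1. [r6c9∈{2,5,7,8,9}] across row 6, 5 lands solely at r6c9. So r6c9=5.
Step 2. [r1c5∈{8}] nothing but 8 survives at r1c5. So r1c5=8.
Step 3. [r2c9∈{3,8,9}] r2c9 is the only open cell in box 3 admitting 8 ⇒ r2c9=8.
Step 4. [r6c1∈{7,8,9}] across box 4, 7 lands solely at r6c1 ⇒ r6c1=7.
Step 5. [r8c5∈{2,5,7}] col 5 places 7 nowhere but r8c5 ⇒ r8c5=7.
Step 6. [r8c3∈{1,2,3,5,6,9}] across row 8, 5 lands solely at r8c3. So r8c3=5.
Step 7. [r9c2∈{3,4,7,9}] 4 has one home in col 2: r9c2, so r9c2=4.
Step 8. [r3c7∈{3,7,9}] row 3 places 7 nowhere but r3c7, so r3c7=7.
Step 9. [r1c4∈{1,3,9}] r1c4 is the only open cell in col 4 admitting 9, so r1c4=9.
Step 10. [r1c8∈{3}] r1c8 has the single candidate 3, so r1c8=3.
Step 11. [r2c7∈{9}] r2c7 is down to just 9. So r2c7=9.
Step 12. [r2c2∈{3}] only 3 remains possible at r2c2, so r2c2=3.
Step 13. [r8c2∈{9}] r8c2 has the single candidate 9. So r8c2=9.
Step 14. [r3c6∈{3,5,6}] in row 3, 3 fits only at r3c6. So r3c6=3.
Step 15. [r1c6∈{1}] r1c6 has the single candidate 1, so r1c6=1.
Step 16. [r2c3∈{1,6}] r2c3 is the only open cell in row 2 admitting 1, so r2c3=1.
Step 17. [r5c5∈{2}] only 2 remains possible at r5c5. So r5c5=2.
Step 18. [r6c8∈{2,8,9}] 2 has one home in row 6: r6c8. So r6c8=2.
Step 19. [r6c3∈{8,9}] in row 6, 9 fits only at r6c3, so r6c3=9.
Step 20. [r8c9∈{1,2,3}] r8c9 is the only open cell in row 8 admitting 2, so r8c9=2.
Step 21. [r8c8∈{6}] r8c8's peers cover all but 6. So r8c8=6.
Step 22. [r3c2∈{8}] r3c2 is down to just 8 ⇒ r3c2=8.
Step 23. [r3c3∈{6}] only 6 remains possible at r3c3 ⇒ r3c3=6.
Step 24. [r7c1∈{1,3,6,8}] row 7 places 6 nowhere but r7c1, so r7c1=6.
Step 25. [r4c1∈{3,4,8}] in col 1, 8 fits only at r4c1. So r4c1=8.
Step 26. [r4c7∈{3,4,6}] r4c7 is the only open cell in row 4 admitting 6 ⇒ r4c7=6.
Step 27. [r4c8∈{9}] r4c8 has the single candidate 9. So r4c8=9.
Step 28. [r4c9∈{3}] nothing but 3 survives at r4c9. So r4c9=3.
Step 29. [r5c9∈{7}] nothing but 7 survives at r5c9 ⇒ r5c9=7.
Step 30. [r5c3∈{3,4}] across row 5, 3 lands solely at r5c3. So r5c3=3.
Step 31. [r9c3∈{2}] only 2 remains possible at r9c3 ⇒ r9c3=2.
Step 32. [r9c6∈{5}] nothing but 5 survives at r9c6 ⇒ r9c6=5.
Step 33. [r9c7∈{3}] r9c7's peers cover all but 3. So r9c7=3.
Step 34. [r7c9∈{1}] r7c9's peers cover all but 1. So r7c9=1.
Step 35. [r8c4∈{1,3}] col 4 places 1 nowhere but r8c4 ⇒ r8c4=1.
Step 36. [r6c6∈{8}] nothing but 8 survives at r6c6, so r6c6=8.
Step 37. [r7c4∈{3}] nothing but 3 survives at r7c4 ⇒ r7c4=3.
Step 38. [r7c2∈{7}] r7c2 is down to just 7. So r7c2=7.
Step 39. [r9c1∈{1}] r9c1's peers cover all but 1 ⇒ r9c1=1.
Step 40. [r2c6∈{6}] r2c6's peers cover all but 6 ⇒ r2c6=6.
Step 41. [r9c8∈{7}] r9c8 is down to just 7 ⇒ r9c8=7.
Step 42. [r5c7∈{4}] r5c7 has the single candidate 4 ⇒ r5c7=4.
Step 43. [r7c3∈{8}] nothing but 8 survives at r7c3. So r7c3=8.
Step 44. [r1c1∈{4}] only 4 remains possible at r1c1 ⇒ r1c1=4.
Step 45. [r3c1∈{9}] r3c1 is down to just 9 ⇒ r3c1=9.
Step 46. [r3c5∈{5}] r3c5 has the single candidate 5. So r3c5=5.
Step 47. [r7c6∈{2}] only 2 remains possible at r7c6, so r7c6=2.
Step 48. [r7c7∈{5}] r7c7 is down to just 5. So r7c7=5.
Step 49. [r9c9∈{9}] r9c9's peers cover all but 9. So r9c9=9.
Step 50. [r8c1∈{3}] r8c1 is down to just 3 ⇒ r8c1=3.
Step 51. [r5c8∈{8}] only 8 remains possible at r5c8, so r5c8=8.
Step 52. [r4c3∈{4}] r4c3's peers cover all but 4, so r4c3=4.

Answer: 4 5 7 9 8 1 2 3 6 / 2 3 1 7 4 6 9 5 8 / 9 8 6 2 5 3 7 1 4 / 8 2 4 5 1 7 6 9 3 / 5 1 3 6 2 9 4 8 7 / 7 6 9 4 3 8 1 2 5 / 6 7 8 3 9 2 5 4 1 / 3 9 5 1 7 4 8 6 2 / 1 4 2 8 6 5 3 7 9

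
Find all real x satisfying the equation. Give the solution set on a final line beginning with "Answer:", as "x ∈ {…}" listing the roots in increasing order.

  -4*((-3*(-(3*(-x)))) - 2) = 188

Step 1. [-4*((-3*(-(3*(-x)))) - 2) = 188] leading coefficient -4: divide by -4, so div: (-3*(-(3*(-x)))) - 2 = -47.
Step 2. [(-3*(-(3*(-x)))) - 2 = -47] 2 comes off first (add 2), so sub: -3*(-(3*(-x))) = -45.
Step 3. [-3*(-(3*(-x))) = -45] leading coefficient -3: divide by -3. So div: -(3*(-x)) = 15.
Step 4. [-(3*(-x)) = 15] LHS negated; negate both sides, so neg: 3*(-x) = -15.
Step 5. [3*(-x) = -15] leading coefficient 3: divide by 3, so div: -x = -5.
Step 6. [-x = -5] LHS negated; negate both sides, so neg: x = 5.

Answer: x ∈ {5}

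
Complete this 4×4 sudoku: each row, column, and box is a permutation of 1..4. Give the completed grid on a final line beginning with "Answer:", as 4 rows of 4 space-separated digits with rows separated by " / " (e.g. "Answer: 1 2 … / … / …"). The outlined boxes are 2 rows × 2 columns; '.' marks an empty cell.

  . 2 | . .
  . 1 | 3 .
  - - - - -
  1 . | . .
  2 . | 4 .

Step 1. [r2c4∈{2,4}] across row 2, 2 lands solely at r2c4 ⇒ r2c4=2.
Step 2. [r4c2∈{3}] only 3 remains possible at r4c2, so r4c2=3.
Step 3. [r1c4∈{1,4}] col 4 places 4 nowhere but r1c4, so r1c4=4.
Step 4. [r2c1∈{4}] r2c1 has the single candidate 4, so r2c1=4.
Step 5. [r3c3∈{2}] r3c3's peers cover all but 2 ⇒ r3c3=2.
Step 6. [r4c4∈{1}] r4c4 has the single candidate 1 ⇒ r4c4=1.
Step 7. [r1c1∈{3}] r1c1 is down to just 3. So r1c1=3.
Step 8. [r1c3∈{1}] r1c3's peers cover all but 1, so r1c3=1.
Step 9. [r3c2∈{4}] only 4 remains possible at r3c2. So r3c2=4.
Step 10. [r3c4∈{3}] r3c4's peers cover all but 3 ⇒ r3c4=3.

Answer: 3 2 1 4 / 4 1 3 2 / 1 4 2 3 / 2 3 4 1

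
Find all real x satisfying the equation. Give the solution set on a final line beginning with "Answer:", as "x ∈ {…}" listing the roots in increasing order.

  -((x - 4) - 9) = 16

Step 1. [-((x - 4) - 9) = 16] LHS negated; negate both sides ⇒ neg: (x - 4) - 9 = -16.
Step 2. [(x - 4) - 9 = -16] -9 is outermost — add 9 both sides. So sub: x - 4 = -7.
Step 3. [x - 4 = -7] add 4: x sits inside (… - 4) ⇒ sub: x = -3.

Answer: x ∈ {-3}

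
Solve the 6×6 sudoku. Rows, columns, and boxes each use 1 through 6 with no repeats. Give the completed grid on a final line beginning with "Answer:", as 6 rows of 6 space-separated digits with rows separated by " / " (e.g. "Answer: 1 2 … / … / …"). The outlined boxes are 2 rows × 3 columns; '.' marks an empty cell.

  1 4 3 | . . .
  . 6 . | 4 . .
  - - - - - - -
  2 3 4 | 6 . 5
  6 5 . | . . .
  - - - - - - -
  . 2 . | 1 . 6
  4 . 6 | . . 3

Step 1. [r1c6∈{2}] r1c6 has the single candidate 2, so r1c6=2.
Step 2. [r5c3∈{5}] nothing but 5 survives at r5c3. So r5c3=5.
Step 3. [r3c5∈{1}] nothing but 1 survives at r3c5 ⇒ r3c5=1.
Step 4. [r1c4∈{5}] r1c4's peers cover all but 5 ⇒ r1c4=5.
Step 5. [r6c4∈{2}] nothing but 2 survives at r6c4, so r6c4=2.
Step 6. [r4c5∈{2,3,4}] r4c5 is the only open cell in row 4 admitting 2, so r4c5=2.
Step 7. [r2c6∈{1}] nothing but 1 survives at r2c6. So r2c6=1.
Step 8. [r4c4∈{3}] r4c4's peers cover all but 3. So r4c4=3.
Step 9. [r1c5∈{6}] r1c5 is down to just 6 ⇒ r1c5=6.
Step 10. [r4c6∈{4}] only 4 remains possible at r4c6. So r4c6=4.
Step 11. [r2c1∈{5}] r2c1's peers cover all but 5 ⇒ r2c1=5.
Step 12. [r5c5∈{4}] nothing but 4 survives at r5c5 ⇒ r5c5=4.
Step 13. [r4c3∈{1}] nothing but 1 survives at r4c3, so r4c3=1.
Step 14. [r2c5∈{3}] r2c5 has the single candidate 3 ⇒ r2c5=3.
Step 15. [r6c2∈{1}] nothing but 1 survives at r6c2. So r6c2=1.
Step 16. [r5c1∈{3}] nothing but 3 survives at r5c1, so r5c1=3.
Step 17. [r6c5∈{5}] r6c5 has the single candidate 5, so r6c5=5.
Step 18. [r2c3∈{2}] r2c3 is down to just 2, so r2c3=2.

Answer: 1 4 3 5 6 2 / 5 6 2 4 3 1 / 2 3 4 6 1 5 / 6 5 1 3 2 4 / 3 2 5 1 4 6 / 4 1 6 2 5 3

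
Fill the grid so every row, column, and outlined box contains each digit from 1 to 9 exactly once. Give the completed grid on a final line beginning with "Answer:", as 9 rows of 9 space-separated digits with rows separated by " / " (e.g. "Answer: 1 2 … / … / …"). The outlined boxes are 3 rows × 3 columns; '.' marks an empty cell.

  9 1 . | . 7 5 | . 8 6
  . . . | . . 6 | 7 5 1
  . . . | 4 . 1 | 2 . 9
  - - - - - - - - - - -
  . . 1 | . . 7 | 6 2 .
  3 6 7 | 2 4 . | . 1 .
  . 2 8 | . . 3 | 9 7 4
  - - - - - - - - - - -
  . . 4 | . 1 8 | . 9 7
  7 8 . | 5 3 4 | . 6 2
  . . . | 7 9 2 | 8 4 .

Step 1. [r6c1∈{5}] only 5 remains possible at r6c1. So r6c1=5.
Step 2. [r3c5∈{8}] only 8 remains possible at r3c5, so r3c5=8.
Step 3. [r4c9∈{3,5,8}] row 4 places 3 nowhere but r4c9. So r4c9=3.
Step 4. [r9c9∈{5}] nothing but 5 survives at r9c9 ⇒ r9c9=5.
Step 5. [r9c2∈{3}] r9c2 is down to just 3, so r9c2=3.
Step 6. [r9c3∈{6}] nothing but 6 survives at r9c3. So r9c3=6.
Step 7. [r1c4∈{3}] nothing but 3 survives at r1c4, so r1c4=3.
Step 8. [r2c2∈{4}] r2c2 has the single candidate 4. So r2c2=4.
Step 9. [r3c3∈{3,5}] 5 has one home in col 3: r3c3, so r3c3=5.
Step 10. [r2c5∈{2}] nothing but 2 survives at r2c5. So r2c5=2.
Step 11. [r6c4∈{1,6}] 1 has one home in row 6: r6c4. So r6c4=1.
Step 12. [r2c4∈{9}] nothing but 9 survives at r2c4 ⇒ r2c4=9.
Step 13. [r7c4∈{6}] nothing but 6 survives at r7c4. So r7c4=6.
Step 14. [r7c1∈{2}] only 2 remains possible at r7c1, so r7c1=2.
Step 15. [r5c9∈{8}] r5c9 is down to just 8, so r5c9=8.
Step 16. [r2c3∈{3}] nothing but 3 survives at r2c3, so r2c3=3.
Step 17. [r4c2∈{9}] r4c2 is down to just 9 ⇒ r4c2=9.
Step 18. [r5c6∈{9}] r5c6 has the single candidate 9 ⇒ r5c6=9.
Step 19. [r4c5∈{5}] r4c5 is down to just 5, so r4c5=5.
Step 20. [r4c4∈{8}] r4c4's peers cover all but 8 ⇒ r4c4=8.
Step 21. [r3c8∈{3}] only 3 remains possible at r3c8, so r3c8=3.
Step 22. [r7c2∈{5}] only 5 remains possible at r7c2, so r7c2=5.
Step 23. [r3c2∈{7}] r3c2's peers cover all but 7. So r3c2=7.
Step 24. [r4c1∈{4}] nothing but 4 survives at r4c1, so r4c1=4.
Step 25. [r5c7∈{5}] only 5 remains possible at r5c7 ⇒ r5c7=5.
Step 26. [r1c7∈{4}] r1c7 has the single candidate 4 ⇒ r1c7=4.
Step 27. [r6c5∈{6}] r6c5 has the single candidate 6, so r6c5=6.
Step 28. [r1c3∈{2}] r1c3's peers cover all but 2 ⇒ r1c3=2.
Step 29. [r8c3∈{9}] r8c3 is down to just 9 ⇒ r8c3=9.
Step 30. [r8c7∈{1}] r8c7 is down to just 1 ⇒ r8c7=1.
Step 31. [r9c1∈{1}] r9c1's peers cover all but 1 ⇒ r9c1=1.
Step 32. [r2c1∈{8}] r2c1 has the single candidate 8, so r2c1=8.
Step 33. [r3c1∈{6}] r3c1's peers cover all but 6, so r3c1=6.
Step 34. [r7c7∈{3}] r7c7 is down to just 3, so r7c7=3.

Answer: 9 1 2 3 7 5 4 8 6 / 8 4 3 9 2 6 7 5 1 / 6 7 5 4 8 1 2 3 9 / 4 9 1 8 5 7 6 2 3 / 3 6 7 2 4 9 5 1 8 / 5 2 8 1 6 3 9 7 4 / 2 5 4 6 1 8 3 9 7 / 7 8 9 5 3 4 1 6 2 / 1 3 6 7 9 2 8 4 5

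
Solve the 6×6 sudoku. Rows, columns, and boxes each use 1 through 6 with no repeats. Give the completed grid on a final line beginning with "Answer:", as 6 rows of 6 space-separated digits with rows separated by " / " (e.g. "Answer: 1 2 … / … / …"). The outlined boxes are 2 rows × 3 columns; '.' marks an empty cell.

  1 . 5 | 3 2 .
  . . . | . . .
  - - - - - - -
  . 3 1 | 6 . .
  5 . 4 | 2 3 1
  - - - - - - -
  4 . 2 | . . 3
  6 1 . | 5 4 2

Step 1. [r2c3∈{3,6}] in col 3, 6 fits only at r2c3. So r2c3=6.
Step 2. [r2c4∈{1,4}] in col 4, 4 fits only at r2c4, so r2c4=4.
Step 3. [r3c5∈{5}] r3c5 is down to just 5, so r3c5=5.
Step 4. [r2c1∈{2,3}] row 2 places 3 nowhere but r2c1, so r2c1=3.
Step 5. [r5c4∈{1}] only 1 remains possible at r5c4. So r5c4=1.
Step 6. [r2c6∈{5}] only 5 remains possible at r2c6 ⇒ r2c6=5.
Step 7. [r4c2∈{6}] only 6 remains possible at r4c2. So r4c2=6.
Step 8. [r1c2∈{4}] r1c2 has the single candidate 4 ⇒ r1c2=4.
Step 9. [r3c6∈{4}] r3c6 is down to just 4 ⇒ r3c6=4.
Step 10. [r5c5∈{6}] r5c5's peers cover all but 6 ⇒ r5c5=6.
Step 11. [r5c2∈{5}] r5c2 is down to just 5. So r5c2=5.
Step 12. [r2c2∈{2}] r2c2 has the single candidate 2. So r2c2=2.
Step 13. [r6c3∈{3}] r6c3 has the single candidate 3 ⇒ r6c3=3.
Step 14. [r2c5∈{1}] nothing but 1 survives at r2c5 ⇒ r2c5=1.
Step 15. [r1c6∈{6}] r1c6 has the single candidate 6. So r1c6=6.
Step 16. [r3c1∈{2}] r3c1 is down to just 2, so r3c1=2.

Answer: 1 4 5 3 2 6 / 3 2 6 4 1 5 / 2 3 1 6 5 4 / 5 6 4 2 3 1 / 4 5 2 1 6 3 / 6 1 3 5 4 2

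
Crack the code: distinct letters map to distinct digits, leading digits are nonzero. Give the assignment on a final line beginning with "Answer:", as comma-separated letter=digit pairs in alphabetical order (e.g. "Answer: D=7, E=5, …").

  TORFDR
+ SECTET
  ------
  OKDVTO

Step 1. [col 1: R + T ≡ O (mod 10)] no forcing yet in column 1 (carry-in 0); R=5 is free and consistent — try it. So R=5.
Step 2. [col 1: R + T ≡ O (mod 10)] several values work for T in column 1 (R + T ≡ O (mod 10), carry-in 0); try T=3 ⇒ T=3.
Step 3. [col 1: R + T ≡ O (mod 10)] in column 1 we have R+T≡O with carry-in 0; given R=5, T=3 and digits 3,5 already taken and all letters distinct, that pins O to 8, so O=8.
Step 4. [col 2: D + E ≡ T (mod 10)] no forcing yet in column 2 (carry-in 0); D=2 is free and consistent — try it. So D=2.
Step 5. [col 2: D + E ≡ T (mod 10)] from column 2 (D=2, T=3, carry-in 0, digits 2,3,5,8 already taken and all letters distinct): E must equal 1, so E=1.
Step 6. [col 3: F + T ≡ V (mod 10)] no forcing yet in column 3 (carry-in 0); V=9 is free and consistent — try it. So V=9.
Step 7. [col 3: F + T ≡ V (mod 10)] in column 3 we have F+T≡V with carry-in 0; given T=3, V=9 and digits 1,2,3,5,8,9 already taken and all letters distinct, that pins F to 6 ⇒ F=6.
Step 8. [col 4: R + C ≡ D (mod 10)] column 4 reads R+C+carry(0)=D with R=5, D=2; with digits 1,2,3,5,6,8,9 already taken and all letters distinct, the only value for C is 7, so C=7.
Step 9. [col 5: O + E ≡ K (mod 10)] column 5 reads O+E+carry(1)=K with O=8, E=1; with digits 1,2,3,5,6,7,8,9 already taken and all letters distinct, the only value for K is 0, so K=0.
Step 10. [col 6: T + S ≡ O (mod 10)] in column 6 we have T+S≡O with carry-in 1; given T=3, O=8 and digits 0,1,2,3,5,6,7,8,9 already taken and all letters distinct, that pins S to 4. So S=4.

Answer: C=7, D=2, E=1, F=6, K=0, O=8, R=5, S=4, T=3, V=9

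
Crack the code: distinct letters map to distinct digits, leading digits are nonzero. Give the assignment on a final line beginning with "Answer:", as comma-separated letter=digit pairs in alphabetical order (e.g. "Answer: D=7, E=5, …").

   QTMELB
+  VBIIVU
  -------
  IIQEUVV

Step 1. [col 1: B + U ≡ V (mod 10)] column 1 (B + U ≡ V (mod 10), carry-in 0) doesn't pin V yet; pick V=3 and continue. So V=3.
Step 2. [col 1: B + U ≡ V (mod 10)] several values work for U in column 1 (B + U ≡ V (mod 10), carry-in 0); try U=7, so U=7.
Step 3. [I] I is the leading digit of a 7-digit sum of two 6-digit numbers; the final carry is exactly 1 ⇒ I=1.
Step 4. [col 1: B + U ≡ V (mod 10)] from column 1 (U=7, V=3, carry-in 0, digits 1,3,7 already taken and all letters distinct): B must equal 6. So B=6.
Step 5. [col 2: L + V ≡ V (mod 10)] column 2: given V=3, carry-in 1, and digits 1,3,6,7 already taken and all letters distinct, L+V≡V (mod 10) forces L=9, so L=9.
Step 6. [col 3: E + I ≡ U (mod 10)] column 3 reads E+I+carry(1)=U with I=1, U=7; with digits 1,3,6,7,9 already taken and all letters distinct, the only value for E is 5. So E=5.
Step 7. [col 4: M + I ≡ E (mod 10)] in column 4 we have M+I≡E with carry-in 0; given I=1, E=5 and digits 1,3,5,6,7,9 already taken and all letters distinct, that pins M to 4. So M=4.
Step 8. [col 5: T + B ≡ Q (mod 10)] in column 5 we have T+B≡Q with carry-in 0; given B=6 and digits 1,3,4,5,6,7,9 already taken and all letters distinct, that pins Q to 8. So Q=8.
Step 9. [col 5: T + B ≡ Q (mod 10)] column 5 reads T+B+carry(0)=Q with B=6, Q=8; with digits 1,3,4,5,6,7,8,9 already taken and all letters distinct, the only value for T is 2 ⇒ T=2.

Answer: B=6, E=5, I=1, L=9, M=4, Q=8, T=2, U=7, V=3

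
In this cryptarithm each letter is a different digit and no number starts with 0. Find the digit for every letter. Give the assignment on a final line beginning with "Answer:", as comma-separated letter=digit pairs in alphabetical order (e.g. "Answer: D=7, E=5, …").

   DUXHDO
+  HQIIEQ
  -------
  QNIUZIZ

Step 1. [col 1: O + Q ≡ Z (mod 10)] column 1 (O + Q ≡ Z (mod 10), carry-in 0) doesn't pin Q yet; pick Q=1 and continue. So Q=1.
Step 2. [col 1: O + Q ≡ Z (mod 10)] column 1 (O + Q ≡ Z (mod 10), carry-in 0) doesn't pin Z yet; pick Z=0 and continue. So Z=0.
Step 3. [col 1: O + Q ≡ Z (mod 10)] column 1 reads O+Q+carry(0)=Z with Q=1, Z=0; with digits 0,1 already taken and all letters distinct, the only value for O is 9. So O=9.
Step 4. [col 2: D + E ≡ I (mod 10)] D=8 is one option consistent with column 2 (D + E ≡ I (mod 10), carry-in 1) — take it, so D=8.
Step 5. [col 2: D + E ≡ I (mod 10)] column 2 (D + E ≡ I (mod 10), carry-in 1) doesn't pin I yet; pick I=5 and continue ⇒ I=5.
Step 6. [col 2: D + E ≡ I (mod 10)] column 2 reads D+E+carry(1)=I with D=8, I=5; with digits 0,1,5,8,9 already taken and all letters distinct, the only value for E is 6. So E=6.
Step 7. [col 3: H + I ≡ Z (mod 10)] in column 3 we have H+I≡Z with carry-in 1; given I=5, Z=0 and digits 0,1,5,6,8,9 already taken and all letters distinct, that pins H to 4. So H=4.
Step 8. [col 4: X + I ≡ U (mod 10)] column 4: given I=5, carry-in 1, and digits 0,1,4,5,6,8,9 already taken and all letters distinct, X+I≡U (mod 10) forces X=7. So X=7.
Step 9. [col 4: X + I ≡ U (mod 10)] column 4: given X=7, I=5, carry-in 1, and digits 0,1,4,5,6,7,8,9 already taken and all letters distinct, X+I≡U (mod 10) forces U=3 ⇒ U=3.
Step 10. [col 6: D + H ≡ N (mod 10)] from column 6 (D=8, H=4, carry-in 0, digits 0,1,3,4,5,6,7,8,9 already taken and all letters distinct): N must equal 2, so N=2.

Answer: D=8, E=6, H=4, I=5, N=2, O=9, Q=1, U=3, X=7, Z=0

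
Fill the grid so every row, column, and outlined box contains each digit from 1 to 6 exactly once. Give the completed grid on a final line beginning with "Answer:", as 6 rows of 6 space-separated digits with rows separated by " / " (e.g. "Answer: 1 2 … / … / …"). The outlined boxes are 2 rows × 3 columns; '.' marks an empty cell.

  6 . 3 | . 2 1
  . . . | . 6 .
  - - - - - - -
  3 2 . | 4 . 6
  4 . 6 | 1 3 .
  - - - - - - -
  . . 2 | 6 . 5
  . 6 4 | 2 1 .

Step 1. [r4c2∈{5}] nothing but 5 survives at r4c2 ⇒ r4c2=5.
Step 2. [r2c3∈{1,5}] r2c3 is the only open cell in col 3 admitting 5, so r2c3=5.
Step 3. [r2c6∈{3,4}] across col 6, 4 lands solely at r2c6 ⇒ r2c6=4.
Step 4. [r5c1∈{1}] r5c1 is down to just 1, so r5c1=1.
Step 5. [r6c1∈{5}] nothing but 5 survives at r6c1 ⇒ r6c1=5.
Step 6. [r5c2∈{3}] r5c2's peers cover all but 3 ⇒ r5c2=3.
Step 7. [r3c5∈{5}] only 5 remains possible at r3c5. So r3c5=5.
Step 8. [r2c4∈{3}] nothing but 3 survives at r2c4 ⇒ r2c4=3.
Step 9. [r2c2∈{1}] r2c2 is down to just 1 ⇒ r2c2=1.
Step 10. [r5c5∈{4}] r5c5's peers cover all but 4. So r5c5=4.
Step 11. [r2c1∈{2}] r2c1's peers cover all but 2. So r2c1=2.
Step 12. [r6c6∈{3}] r6c6 has the single candidate 3 ⇒ r6c6=3.
Step 13. [r1c2∈{4}] only 4 remains possible at r1c2. So r1c2=4.
Step 14. [r1c4∈{5}] r1c4 is down to just 5 ⇒ r1c4=5.
Step 15. [r4c6∈{2}] r4c6 is down to just 2, so r4c6=2.
Step 16. [r3c3∈{1}] only 1 remains possible at r3c3, so r3c3=1.

Answer: 6 4 3 5 2 1 / 2 1 5 3 6 4 / 3 2 1 4 5 6 / 4 5 6 1 3 2 / 1 3 2 6 4 5 / 5 6 4 2 1 3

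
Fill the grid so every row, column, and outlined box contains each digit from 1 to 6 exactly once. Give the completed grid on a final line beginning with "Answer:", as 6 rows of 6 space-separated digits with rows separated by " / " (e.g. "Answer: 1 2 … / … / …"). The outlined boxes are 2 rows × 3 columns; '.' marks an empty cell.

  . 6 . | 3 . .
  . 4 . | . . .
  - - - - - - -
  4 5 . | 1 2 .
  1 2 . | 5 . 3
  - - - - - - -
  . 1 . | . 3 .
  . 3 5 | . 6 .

Step 1. [r6c1∈{2}] nothing but 2 survives at r6c1 ⇒ r6c1=2.
Step 2. [r5c6∈{2,4,5}] across row 5, 5 lands solely at r5c6. So r5c6=5.
Step 3. [r6c6∈{1,4}] r6c6 is the only open cell in row 6 admitting 1, so r6c6=1.
Step 4. [r3c6∈{6}] only 6 remains possible at r3c6 ⇒ r3c6=6.
Step 5. [r2c6∈{2}] r2c6 is down to just 2. So r2c6=2.
Step 6. [r2c1∈{3,5}] r2c1 is the only open cell in col 1 admitting 3. So r2c1=3.
Step 7. [r2c3∈{1}] r2c3 is down to just 1, so r2c3=1.
Step 8. [r5c3∈{4,6}] across col 3, 4 lands solely at r5c3. So r5c3=4.
Step 9. [r1c5∈{1,4,5}] r1c5 is the only open cell in row 1 admitting 1, so r1c5=1.
Step 10. [r2c5∈{5}] only 5 remains possible at r2c5 ⇒ r2c5=5.
Step 11. [r2c4∈{6}] r2c4's peers cover all but 6, so r2c4=6.
Step 12. [r5c1∈{6}] r5c1's peers cover all but 6, so r5c1=6.
Step 13. [r4c5∈{4}] r4c5 is down to just 4, so r4c5=4.
Step 14. [r1c1∈{5}] r1c1 is down to just 5. So r1c1=5.
Step 15. [r6c4∈{4}] r6c4 is down to just 4. So r6c4=4.
Step 16. [r4c3∈{6}] r4c3 has the single candidate 6 ⇒ r4c3=6.
Step 17. [r5c4∈{2}] r5c4 is down to just 2 ⇒ r5c4=2.
Step 18. [r3c3∈{3}] nothing but 3 survives at r3c3 ⇒ r3c3=3.
Step 19. [r1c3∈{2}] r1c3 is down to just 2 ⇒ r1c3=2.
Step 20. [r1c6∈{4}] only 4 remains possible at r1c6 ⇒ r1c6=4.

Answer: 5 6 2 3 1 4 / 3 4 1 6 5 2 / 4 5 3 1 2 6 / 1 2 6 5 4 3 / 6 1 4 2 3 5 / 2 3 5 4 6 1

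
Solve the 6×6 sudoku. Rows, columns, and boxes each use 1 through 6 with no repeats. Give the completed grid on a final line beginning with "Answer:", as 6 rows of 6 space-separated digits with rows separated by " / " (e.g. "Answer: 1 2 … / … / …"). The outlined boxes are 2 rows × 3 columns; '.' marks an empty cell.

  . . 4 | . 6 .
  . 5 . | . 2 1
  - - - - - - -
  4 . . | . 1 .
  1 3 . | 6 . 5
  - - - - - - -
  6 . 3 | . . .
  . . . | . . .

Step 1. [r1c6∈{3}] only 3 remains possible at r1c6, so r1c6=3.
Step 2. [r3c6∈{2}] r3c6 is down to just 2 ⇒ r3c6=2.
Step 3. [r5c6∈{4}] r5c6 has the single candidate 4 ⇒ r5c6=4.
Step 4. [r6c3∈{1,2,5}] across col 3, 1 lands solely at r6c3, so r6c3=1.
Step 5. [r5c2∈{2}] r5c2's peers cover all but 2, so r5c2=2.
Step 6. [r5c5∈{5}] nothing but 5 survives at r5c5, so r5c5=5.
Step 7. [r3c2∈{6}] r3c2's peers cover all but 6. So r3c2=6.
Step 8. [r3c4∈{3}] only 3 remains possible at r3c4, so r3c4=3.
Step 9. [r2c1∈{3}] r2c1 has the single candidate 3 ⇒ r2c1=3.
Step 10. [r4c5∈{4}] nothing but 4 survives at r4c5. So r4c5=4.
Step 11. [r1c1∈{2}] nothing but 2 survives at r1c1, so r1c1=2.
Step 12. [r2c3∈{6}] r2c3 has the single candidate 6 ⇒ r2c3=6.
Step 13. [r6c6∈{6}] nothing but 6 survives at r6c6 ⇒ r6c6=6.
Step 14. [r1c4∈{5}] r1c4 is down to just 5 ⇒ r1c4=5.
Step 15. [r3c3∈{5}] r3c3's peers cover all but 5, so r3c3=5.
Step 16. [r6c5∈{3}] r6c5 is down to just 3, so r6c5=3.
Step 17. [r6c1∈{5}] r6c1 has the single candidate 5. So r6c1=5.
Step 18. [r6c4∈{2}] only 2 remains possible at r6c4. So r6c4=2.
Step 19. [r5c4∈{1}] r5c4's peers cover all but 1. So r5c4=1.
Step 20. [r1c2∈{1}] only 1 remains possible at r1c2. So r1c2=1.
Step 21. [r6c2∈{4}] nothing but 4 survives at r6c2. So r6c2=4.
Step 22. [r4c3∈{2}] only 2 remains possible at r4c3 ⇒ r4c3=2.
Step 23. [r2c4∈{4}] r2c4 is down to just 4, so r2c4=4.

Answer: 2 1 4 5 6 3 / 3 5 6 4 2 1 / 4 6 5 3 1 2 / 1 3 2 6 4 5 / 6 2 3 1 5 4 / 5 4 1 2 3 6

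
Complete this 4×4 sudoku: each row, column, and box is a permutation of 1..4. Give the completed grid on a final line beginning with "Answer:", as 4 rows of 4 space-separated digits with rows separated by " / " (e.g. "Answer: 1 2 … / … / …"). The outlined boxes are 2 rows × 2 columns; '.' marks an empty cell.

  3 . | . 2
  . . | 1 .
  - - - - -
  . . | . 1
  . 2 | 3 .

Step 1. [r2c2∈{4}] only 4 remains possible at r2c2, so r2c2=4.
Step 2. [r4c4∈{4}] r4c4 is down to just 4 ⇒ r4c4=4.
Step 3. [r3c3∈{2}] only 2 remains possible at r3c3, so r3c3=2.
Step 4. [r1c2∈{1}] r1c2 is down to just 1. So r1c2=1.
Step 5. [r4c1∈{1}] nothing but 1 survives at r4c1. So r4c1=1.
Step 6. [r2c1∈{2}] r2c1's peers cover all but 2, so r2c1=2.
Step 7. [r2c4∈{3}] r2c4 is down to just 3 ⇒ r2c4=3.
Step 8. [r3c2∈{3}] only 3 remains possible at r3c2, so r3c2=3.
Step 9. [r1c3∈{4}] r1c3 is down to just 4. So r1c3=4.
Step 10. [r3c1∈{4}] r3c1 has the single candidate 4 ⇒ r3c1=4.

Answer: 3 1 4 2 / 2 4 1 3 / 4 3 2 1 / 1 2 3 4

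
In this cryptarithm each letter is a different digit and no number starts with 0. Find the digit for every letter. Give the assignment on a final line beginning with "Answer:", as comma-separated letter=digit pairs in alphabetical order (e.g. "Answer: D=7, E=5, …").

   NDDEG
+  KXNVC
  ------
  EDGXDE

Step 1. [col 1: G + C ≡ E (mod 10)] column 1 (G + C ≡ E (mod 10), carry-in 0) doesn't pin C yet; pick C=4 and continue ⇒ C=4.
Step 2. [col 1: G + C ≡ E (mod 10)] column 1 (G + C ≡ E (mod 10), carry-in 0) doesn't pin E yet; pick E=1 and continue ⇒ E=1.
Step 3. [col 1: G + C ≡ E (mod 10)] in column 1 we have G+C≡E with carry-in 0; given C=4, E=1 and digits 1,4 already taken and all letters distinct, that pins G to 7. So G=7.
Step 4. [col 2: E + V ≡ D (mod 10)] column 2 (E + V ≡ D (mod 10), carry-in 1) doesn't pin D yet; pick D=2 and continue, so D=2.
Step 5. [col 2: E + V ≡ D (mod 10)] column 2: given E=1, D=2, carry-in 1, and digits 1,2,4,7 already taken and all letters distinct, E+V≡D (mod 10) forces V=0 ⇒ V=0.
Step 6. [col 3: D + N ≡ X (mod 10)] column 3 (D + N ≡ X (mod 10), carry-in 0) doesn't pin X yet; pick X=5 and continue. So X=5.
Step 7. [col 3: D + N ≡ X (mod 10)] from column 3 (D=2, X=5, carry-in 0, digits 0,1,2,4,5,7 already taken and all letters distinct): N must equal 3 ⇒ N=3.
Step 8. [col 5: N + K ≡ D (mod 10)] from column 5 (N=3, D=2, carry-in 0, digits 0,1,2,3,4,5,7 already taken and all letters distinct): K must equal 9, so K=9.

Answer: C=4, D=2, E=1, G=7, K=9, N=3, V=0, X=5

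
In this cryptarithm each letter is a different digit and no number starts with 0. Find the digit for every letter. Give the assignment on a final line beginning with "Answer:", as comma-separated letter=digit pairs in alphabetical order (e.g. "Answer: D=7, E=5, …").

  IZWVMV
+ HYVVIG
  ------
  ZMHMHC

Step 1. [col 1: V + G ≡ C (mod 10)] G=8 is one option consistent with column 1 (V + G ≡ C (mod 10), carry-in 0) — take it, so G=8.
Step 2. [col 1: V + G ≡ C (mod 10)] V=3 is one option consistent with column 1 (V + G ≡ C (mod 10), carry-in 0) — take it ⇒ V=3.
Step 3. [col 1: V + G ≡ C (mod 10)] column 1: given V=3, G=8, carry-in 0, and digits 3,8 already taken and all letters distinct, V+G≡C (mod 10) forces C=1, so C=1.
Step 4. [col 2: M + I ≡ H (mod 10)] H=2 is one option consistent with column 2 (M + I ≡ H (mod 10), carry-in 1) — take it, so H=2.
Step 5. [col 2: M + I ≡ H (mod 10)] several values work for M in column 2 (M + I ≡ H (mod 10), carry-in 1); try M=7, so M=7.
Step 6. [col 2: M + I ≡ H (mod 10)] column 2 reads M+I+carry(1)=H with M=7, H=2; with digits 1,2,3,7,8 already taken and all letters distinct, the only value for I is 4, so I=4.
Step 7. [col 4: W + V ≡ H (mod 10)] in column 4 we have W+V≡H with carry-in 0; given V=3, H=2 and digits 1,2,3,4,7,8 already taken and all letters distinct, that pins W to 9. So W=9.
Step 8. [col 5: Z + Y ≡ M (mod 10)] no forcing yet in column 5 (carry-in 1); Y=0 is free and consistent — try it ⇒ Y=0.
Step 9. [col 5: Z + Y ≡ M (mod 10)] column 5 reads Z+Y+carry(1)=M with Y=0, M=7; with digits 0,1,2,3,4,7,8,9 already taken and all letters distinct, the only value for Z is 6. So Z=6.

Answer: C=1, G=8, H=2, I=4, M=7, V=3, W=9, Y=0, Z=6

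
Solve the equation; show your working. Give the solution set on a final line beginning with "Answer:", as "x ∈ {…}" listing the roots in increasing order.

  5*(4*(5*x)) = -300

Step 1. [5*(4*(5*x)) = -300] divide by the outer 5. So div: 4*(5*x) = -60.
Step 2. [4*(5*x) = -60] 4 out front; divide by 4 ⇒ div: 5*x = -15.
Step 3. [5*x = -15] 5·(inner) — divide through by 5 ⇒ div: x = -3.

Answer: x ∈ {-3}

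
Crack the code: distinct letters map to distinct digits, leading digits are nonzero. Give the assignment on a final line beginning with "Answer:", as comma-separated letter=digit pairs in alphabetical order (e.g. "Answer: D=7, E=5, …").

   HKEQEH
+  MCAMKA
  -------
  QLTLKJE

Step 1. [col 1: H + A ≡ E (mod 10)] E=3 is one option consistent with column 1 (H + A ≡ E (mod 10), carry-in 0) — take it, so E=3.
Step 2. [col 1: H + A ≡ E (mod 10)] column 1 (H + A ≡ E (mod 10), carry-in 0) doesn't pin A yet; pick A=7 and continue, so A=7.
Step 3. [col 1: H + A ≡ E (mod 10)] column 1 reads H+A+carry(0)=E with A=7, E=3; with digits 3,7 already taken and all letters distinct, the only value for H is 6 ⇒ H=6.
Step 4. [Q] Q is the leading digit of a 7-digit sum of two 6-digit numbers; the final carry is exactly 1. So Q=1.
Step 5. [col 2: E + K ≡ J (mod 10)] several values work for J in column 2 (E + K ≡ J (mod 10), carry-in 1); try J=9. So J=9.
Step 6. [col 2: E + K ≡ J (mod 10)] from column 2 (E=3, J=9, carry-in 1, digits 1,3,6,7,9 already taken and all letters distinct): K must equal 5, so K=5.
Step 7. [col 3: Q + M ≡ K (mod 10)] column 3: given Q=1, K=5, carry-in 0, and digits 1,3,5,6,7,9 already taken and all letters distinct, Q+M≡K (mod 10) forces M=4 ⇒ M=4.
Step 8. [col 4: E + A ≡ L (mod 10)] column 4: given E=3, A=7, carry-in 0, and digits 1,3,4,5,6,7,9 already taken and all letters distinct, E+A≡L (mod 10) forces L=0 ⇒ L=0.
Step 9. [col 5: K + C ≡ T (mod 10)] in column 5 we have K+C≡T with carry-in 1; given K=5 and digits 0,1,3,4,5,6,7,9 already taken and all letters distinct, that pins C to 2. So C=2.
Step 10. [col 5: K + C ≡ T (mod 10)] column 5: given K=5, C=2, carry-in 1, and digits 0,1,2,3,4,5,6,7,9 already taken and all letters distinct, K+C≡T (mod 10) forces T=8. So T=8.

Answer: A=7, C=2, E=3, H=6, J=9, K=5, L=0, M=4, Q=1, T=8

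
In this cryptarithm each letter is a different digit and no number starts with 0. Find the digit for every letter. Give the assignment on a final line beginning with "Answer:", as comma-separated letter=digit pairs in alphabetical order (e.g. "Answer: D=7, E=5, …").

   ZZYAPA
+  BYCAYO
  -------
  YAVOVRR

Step 1. [col 1: A + O ≡ R (mod 10)] A=2 is one option consistent with column 1 (A + O ≡ R (mod 10), carry-in 0) — take it, so A=2.
Step 2. [Y] Y is the leading digit of a 7-digit sum of two 6-digit numbers; the final carry is exactly 1, so Y=1.
Step 3. [col 1: A + O ≡ R (mod 10)] O=6 is one option consistent with column 1 (A + O ≡ R (mod 10), carry-in 0) — take it ⇒ O=6.
Step 4. [col 1: A + O ≡ R (mod 10)] from column 1 (A=2, O=6, carry-in 0, digits 1,2,6 already taken and all letters distinct): R must equal 8. So R=8.
Step 5. [col 2: P + Y ≡ R (mod 10)] in column 2 we have P+Y≡R with carry-in 0; given Y=1, R=8 and digits 1,2,6,8 already taken and all letters distinct, that pins P to 7, so P=7.
Step 6. [col 3: A + A ≡ V (mod 10)] in column 3 we have A+A≡V with carry-in 0; given A=2 and digits 1,2,6,7,8 already taken and all letters distinct, that pins V to 4, so V=4.
Step 7. [col 4: Y + C ≡ O (mod 10)] from column 4 (Y=1, O=6, carry-in 0, digits 1,2,4,6,7,8 already taken and all letters distinct): C must equal 5 ⇒ C=5.
Step 8. [col 5: Z + Y ≡ V (mod 10)] column 5 reads Z+Y+carry(0)=V with Y=1, V=4; with digits 1,2,4,5,6,7,8 already taken and all letters distinct, the only value for Z is 3 ⇒ Z=3.
Step 9. [col 6: Z + B ≡ A (mod 10)] from column 6 (Z=3, A=2, carry-in 0, digits 1,2,3,4,5,6,7,8 already taken and all letters distinct): B must equal 9. So B=9.

Answer: A=2, B=9, C=5, O=6, P=7, R=8, V=4, Y=1, Z=3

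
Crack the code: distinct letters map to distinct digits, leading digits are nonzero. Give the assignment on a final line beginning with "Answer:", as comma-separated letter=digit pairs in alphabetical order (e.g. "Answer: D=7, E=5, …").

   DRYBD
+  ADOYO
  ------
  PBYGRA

Step 1. [col 1: D + O ≡ A (mod 10)] column 1 (D + O ≡ A (mod 10), carry-in 0) doesn't pin D yet; pick D=6 and continue ⇒ D=6.
Step 2. [col 1: D + O ≡ A (mod 10)] column 1 (D + O ≡ A (mod 10), carry-in 0) doesn't pin O yet; pick O=9 and continue ⇒ O=9.
Step 3. [col 1: D + O ≡ A (mod 10)] column 1 reads D+O+carry(0)=A with D=6, O=9; with digits 6,9 already taken and all letters distinct, the only value for A is 5. So A=5.
Step 4. [col 2: B + Y ≡ R (mod 10)] no forcing yet in column 2 (carry-in 1); Y=4 is free and consistent — try it. So Y=4.
Step 5. [col 2: B + Y ≡ R (mod 10)] several values work for R in column 2 (B + Y ≡ R (mod 10), carry-in 1); try R=7. So R=7.
Step 6. [col 2: B + Y ≡ R (mod 10)] from column 2 (Y=4, R=7, carry-in 1, digits 4,5,6,7,9 already taken and all letters distinct): B must equal 2. So B=2.
Step 7. [col 3: Y + O ≡ G (mod 10)] from column 3 (Y=4, O=9, carry-in 0, digits 2,4,5,6,7,9 already taken and all letters distinct): G must equal 3, so G=3.
Step 8. [col 6: carry → P] column 6 reads ·+·+carry(1)=P with nothing yet; with digits 2,3,4,5,6,7,9 already taken and all letters distinct, the only value for P is 1 ⇒ P=1.

Answer: A=5, B=2, D=6, G=3, O=9, P=1, R=7, Y=4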